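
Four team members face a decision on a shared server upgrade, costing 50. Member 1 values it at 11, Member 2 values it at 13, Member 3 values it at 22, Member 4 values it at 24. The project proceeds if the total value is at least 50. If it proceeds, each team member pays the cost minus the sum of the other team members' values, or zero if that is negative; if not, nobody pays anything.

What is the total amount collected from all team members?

6

Total value 70 ≥ cost 50, so it is built.
Member 1: others sum to 59; max(0, 50 - 59) = 0.
Member 2: others sum to 57; max(0, 50 - 57) = 0.
Member 3: others sum to 48; max(0, 50 - 48) = 2.
Member 4: others sum to 46; max(0, 50 - 46) = 4.
Total collected = 0 + 0 + 2 + 4 = 6.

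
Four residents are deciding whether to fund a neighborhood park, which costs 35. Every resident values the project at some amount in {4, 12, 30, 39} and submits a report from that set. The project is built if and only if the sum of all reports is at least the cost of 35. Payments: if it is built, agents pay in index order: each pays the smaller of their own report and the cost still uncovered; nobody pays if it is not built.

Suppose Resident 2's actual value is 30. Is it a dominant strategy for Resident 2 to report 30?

Consider the case where Resident 1 reports 4, Resident 3 reports 4 and Resident 4 reports 30.
Truthful report 30: project built, pays 30, utility 30 - 30 = 0.
Report 4 instead: project built, pays 4, utility 30 - 4 = 26.
Since 26 > 0, reporting 4 is strictly better here, so truthful reporting is not dominant.

No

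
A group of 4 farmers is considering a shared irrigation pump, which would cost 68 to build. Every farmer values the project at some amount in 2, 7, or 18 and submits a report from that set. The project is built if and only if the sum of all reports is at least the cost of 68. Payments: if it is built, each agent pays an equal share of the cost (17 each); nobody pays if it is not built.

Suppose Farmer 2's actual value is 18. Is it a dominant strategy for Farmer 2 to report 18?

Yes

Check each profile of the others' reports and compare truth against every alternative report.
Others report (18, 18, 18): truth gives 1, best alternative gives 0.
Others report (2, 2, 2): truth gives 0, best alternative gives 0.
Others report (2, 2, 7): truth gives 0, best alternative gives 0.
Others report (2, 2, 18): truth gives 0, best alternative gives 0.
Others report (2, 7, 2): truth gives 0, best alternative gives 0.
Others report (2, 7, 7): truth gives 0, best alternative gives 0.
(Remaining 21 profiles checked similarly; truth is weakly best in each.)
In every case the truthful report is at least as good as any alternative, so it is a dominant strategy.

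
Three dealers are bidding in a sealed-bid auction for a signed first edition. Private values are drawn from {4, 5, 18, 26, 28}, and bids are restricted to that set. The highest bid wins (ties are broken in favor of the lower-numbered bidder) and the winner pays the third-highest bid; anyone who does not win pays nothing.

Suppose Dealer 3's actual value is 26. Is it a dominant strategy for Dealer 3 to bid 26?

Consider the case where Dealer 1 bids 4 and Dealer 2 bids 26.
Truthful bid 26: loses, pays 0, utility 0.
Bid 28 instead: wins, pays 4, utility 26 - 4 = 22.
Since 22 > 0, bidding 28 is strictly better here, so truthful bidding is not dominant.

No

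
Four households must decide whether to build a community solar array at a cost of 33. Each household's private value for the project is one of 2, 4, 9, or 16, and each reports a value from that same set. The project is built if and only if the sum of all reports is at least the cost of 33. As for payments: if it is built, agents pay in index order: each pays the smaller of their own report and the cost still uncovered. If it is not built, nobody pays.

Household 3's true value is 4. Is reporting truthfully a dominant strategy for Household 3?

No

Consider the case where Household 1 reports 2, Household 2 reports 16 and Household 4 reports 16.
Truthful report 4: project built, pays 4, utility 4 - 4 = 0.
Report 2 instead: project built, pays 2, utility 4 - 2 = 2.
Since 2 > 0, reporting 2 is strictly better here, so truthful reporting is not dominant.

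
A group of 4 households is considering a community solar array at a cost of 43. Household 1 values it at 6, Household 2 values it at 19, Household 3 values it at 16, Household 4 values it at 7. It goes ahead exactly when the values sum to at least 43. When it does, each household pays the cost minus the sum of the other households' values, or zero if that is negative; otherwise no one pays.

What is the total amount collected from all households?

28

Total value 48 ≥ cost 43, so it is built.
Household 1: others sum to 42; max(0, 43 - 42) = 1.
Household 2: others sum to 29; max(0, 43 - 29) = 14.
Household 3: others sum to 32; max(0, 43 - 32) = 11.
Household 4: others sum to 41; max(0, 43 - 41) = 2.
Total collected = 1 + 14 + 11 + 2 = 28.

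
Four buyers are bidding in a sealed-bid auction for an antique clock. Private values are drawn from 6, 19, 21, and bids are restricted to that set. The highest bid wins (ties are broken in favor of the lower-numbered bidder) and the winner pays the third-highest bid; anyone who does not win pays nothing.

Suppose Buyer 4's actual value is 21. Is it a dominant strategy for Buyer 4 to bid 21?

Yes

Check each profile of the others' bids and compare truth against every alternative bid.
Others bid (6, 6, 19): truth gives 15, best alternative gives 0.
Others bid (6, 19, 6): truth gives 15, best alternative gives 0.
Others bid (19, 6, 6): truth gives 15, best alternative gives 0.
Others bid (6, 19, 19): truth gives 2, best alternative gives 0.
Others bid (19, 6, 19): truth gives 2, best alternative gives 0.
Others bid (19, 19, 6): truth gives 2, best alternative gives 0.
(Remaining 21 profiles checked similarly; truth is weakly best in each.)
In every case the truthful bid is at least as good as any alternative, so it is a dominant strategy.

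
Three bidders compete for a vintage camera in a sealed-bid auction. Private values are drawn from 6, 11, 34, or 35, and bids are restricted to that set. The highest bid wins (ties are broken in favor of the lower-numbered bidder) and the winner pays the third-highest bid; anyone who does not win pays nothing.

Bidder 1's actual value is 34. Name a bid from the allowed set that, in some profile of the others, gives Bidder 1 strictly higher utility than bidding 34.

35

Suppose Bidder 2 bids 6 and Bidder 3 bids 35.
Bid 34: loses, pays 0, utility 0.
Bid 35: wins, pays 6, utility 34 - 6 = 28.
So bidding 35 beats truth here (28 > 0).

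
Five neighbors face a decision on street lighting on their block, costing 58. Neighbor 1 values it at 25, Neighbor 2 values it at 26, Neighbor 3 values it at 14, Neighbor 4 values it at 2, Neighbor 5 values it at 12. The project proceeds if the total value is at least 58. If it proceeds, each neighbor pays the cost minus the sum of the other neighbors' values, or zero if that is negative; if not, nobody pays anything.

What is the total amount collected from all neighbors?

Total value 79 ≥ cost 58, so it is built.
Neighbor 1: others sum to 54; max(0, 58 - 54) = 4.
Neighbor 2: others sum to 53; max(0, 58 - 53) = 5.
Neighbor 3: others sum to 65; max(0, 58 - 65) = 0.
Neighbor 4: others sum to 77; max(0, 58 - 77) = 0.
Neighbor 5: others sum to 67; max(0, 58 - 67) = 0.
Total collected = 4 + 5 + 0 + 0 + 0 = 9.

9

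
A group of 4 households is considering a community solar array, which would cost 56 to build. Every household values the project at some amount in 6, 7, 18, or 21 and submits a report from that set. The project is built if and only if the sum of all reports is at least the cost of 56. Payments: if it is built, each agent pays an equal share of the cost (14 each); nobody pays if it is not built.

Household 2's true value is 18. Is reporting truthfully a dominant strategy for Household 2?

No

Consider the case where Household 1 reports 7, Household 3 reports 7 and Household 4 reports 21.
Truthful report 18: project not built, utility 0.
Report 21 instead: project built, pays 14, utility 18 - 14 = 4.
Since 4 > 0, reporting 21 is strictly better here, so truthful reporting is not dominant.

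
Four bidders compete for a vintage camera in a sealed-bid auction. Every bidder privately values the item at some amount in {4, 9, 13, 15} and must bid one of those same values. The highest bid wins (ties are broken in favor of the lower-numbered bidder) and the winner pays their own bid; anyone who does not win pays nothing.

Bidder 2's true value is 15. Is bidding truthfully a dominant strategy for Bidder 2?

No

Consider the case where Bidder 1 bids 4, Bidder 3 bids 4 and Bidder 4 bids 4.
Truthful bid 15: wins, pays 15, utility 15 - 15 = 0.
Bid 9 instead: wins, pays 9, utility 15 - 9 = 6.
Since 6 > 0, bidding 9 is strictly better here, so truthful bidding is not dominant.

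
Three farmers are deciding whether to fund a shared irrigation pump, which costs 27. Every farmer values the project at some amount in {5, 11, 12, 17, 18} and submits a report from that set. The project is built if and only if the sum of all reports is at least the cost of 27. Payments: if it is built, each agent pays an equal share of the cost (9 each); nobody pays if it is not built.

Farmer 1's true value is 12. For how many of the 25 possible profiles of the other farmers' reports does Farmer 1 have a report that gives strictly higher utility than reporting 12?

1

Others report (5, 5): truth gives 0; report 17 gives 3 > 0. Violating.
Others report (5, 11): truth gives 3; no alternative beats it.
Others report (5, 12): truth gives 3; no alternative beats it.
(Checking all 25 profiles: 1 has a profitable deviation, 24 do not.)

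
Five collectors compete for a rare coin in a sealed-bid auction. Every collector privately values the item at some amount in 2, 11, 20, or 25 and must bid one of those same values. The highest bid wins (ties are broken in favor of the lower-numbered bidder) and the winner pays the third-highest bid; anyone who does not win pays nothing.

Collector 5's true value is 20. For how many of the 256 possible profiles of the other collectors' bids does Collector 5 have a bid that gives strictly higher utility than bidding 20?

32

Others bid (2, 2, 2, 20): truth gives 0; bid 25 gives 18 > 0. Violating.
Others bid (2, 2, 11, 20): truth gives 0; bid 25 gives 9 > 0. Violating.
Others bid (2, 2, 20, 2): truth gives 0; bid 25 gives 18 > 0. Violating.
Others bid (2, 2, 20, 11): truth gives 0; bid 25 gives 9 > 0. Violating.
Others bid (2, 2, 2, 2): truth gives 18; no alternative beats it.
Others bid (2, 2, 2, 11): truth gives 18; no alternative beats it.
(Checking all 256 profiles: 32 have a profitable deviation, 224 do not.)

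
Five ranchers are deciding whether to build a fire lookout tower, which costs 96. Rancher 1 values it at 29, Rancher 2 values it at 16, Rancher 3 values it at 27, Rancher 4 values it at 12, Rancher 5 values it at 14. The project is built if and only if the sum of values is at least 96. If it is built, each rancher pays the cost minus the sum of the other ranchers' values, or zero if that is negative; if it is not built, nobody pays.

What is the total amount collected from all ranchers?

Total value 98 ≥ cost 96, so it is built.
Rancher 1: others sum to 69; max(0, 96 - 69) = 27.
Rancher 2: others sum to 82; max(0, 96 - 82) = 14.
Rancher 3: others sum to 71; max(0, 96 - 71) = 25.
Rancher 4: others sum to 86; max(0, 96 - 86) = 10.
Rancher 5: others sum to 84; max(0, 96 - 84) = 12.
Total collected = 27 + 14 + 25 + 10 + 12 = 88.

88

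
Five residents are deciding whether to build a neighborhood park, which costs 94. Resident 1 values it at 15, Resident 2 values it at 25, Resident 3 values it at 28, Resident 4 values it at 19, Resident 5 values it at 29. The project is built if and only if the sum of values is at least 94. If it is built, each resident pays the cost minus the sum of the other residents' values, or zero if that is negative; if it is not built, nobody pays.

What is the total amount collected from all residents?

Total value 116 ≥ cost 94, so it is built.
Resident 1: others sum to 101; max(0, 94 - 101) = 0.
Resident 2: others sum to 91; max(0, 94 - 91) = 3.
Resident 3: others sum to 88; max(0, 94 - 88) = 6.
Resident 4: others sum to 97; max(0, 94 - 97) = 0.
Resident 5: others sum to 87; max(0, 94 - 87) = 7.
Total collected = 0 + 3 + 6 + 0 + 7 = 16.

16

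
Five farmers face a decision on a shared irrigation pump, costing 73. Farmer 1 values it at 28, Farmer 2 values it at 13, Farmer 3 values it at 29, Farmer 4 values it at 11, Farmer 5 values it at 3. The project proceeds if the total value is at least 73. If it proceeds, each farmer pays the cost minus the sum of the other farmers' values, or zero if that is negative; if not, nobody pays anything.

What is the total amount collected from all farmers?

Total value 84 ≥ cost 73, so it is built.
Farmer 1: others sum to 56; max(0, 73 - 56) = 17.
Farmer 2: others sum to 71; max(0, 73 - 71) = 2.
Farmer 3: others sum to 55; max(0, 73 - 55) = 18.
Farmer 4: others sum to 73; max(0, 73 - 73) = 0.
Farmer 5: others sum to 81; max(0, 73 - 81) = 0.
Total collected = 17 + 2 + 18 + 0 + 0 = 37.

37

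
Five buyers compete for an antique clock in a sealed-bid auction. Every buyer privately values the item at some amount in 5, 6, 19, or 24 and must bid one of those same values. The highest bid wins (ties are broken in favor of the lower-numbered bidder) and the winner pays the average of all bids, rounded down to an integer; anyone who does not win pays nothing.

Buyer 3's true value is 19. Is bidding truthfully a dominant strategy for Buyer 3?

Consider the case where Buyer 1 bids 5, Buyer 2 bids 5, Buyer 4 bids 5 and Buyer 5 bids 5.
Truthful bid 19: wins, pays 7, utility 19 - 7 = 12.
Bid 6 instead: wins, pays 5, utility 19 - 5 = 14.
Since 14 > 12, bidding 6 is strictly better here, so truthful bidding is not dominant.

No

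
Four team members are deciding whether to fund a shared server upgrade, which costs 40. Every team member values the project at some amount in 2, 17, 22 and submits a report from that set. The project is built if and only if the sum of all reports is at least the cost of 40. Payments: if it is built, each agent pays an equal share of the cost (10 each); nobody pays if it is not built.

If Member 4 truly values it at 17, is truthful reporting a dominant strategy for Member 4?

No

Consider the case where Member 1 reports 2, Member 2 reports 2 and Member 3 reports 17.
Truthful report 17: project not built, utility 0.
Report 22 instead: project built, pays 10, utility 17 - 10 = 7.
Since 7 > 0, reporting 22 is strictly better here, so truthful reporting is not dominant.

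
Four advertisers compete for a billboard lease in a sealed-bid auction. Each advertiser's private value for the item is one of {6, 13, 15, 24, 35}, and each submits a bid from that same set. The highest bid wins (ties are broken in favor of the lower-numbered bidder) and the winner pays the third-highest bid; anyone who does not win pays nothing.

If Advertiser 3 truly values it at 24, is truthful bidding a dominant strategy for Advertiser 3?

No

Consider the case where Advertiser 1 bids 6, Advertiser 2 bids 6 and Advertiser 4 bids 35.
Truthful bid 24: loses, pays 0, utility 0.
Bid 35 instead: wins, pays 6, utility 24 - 6 = 18.
Since 18 > 0, bidding 35 is strictly better here, so truthful bidding is not dominant.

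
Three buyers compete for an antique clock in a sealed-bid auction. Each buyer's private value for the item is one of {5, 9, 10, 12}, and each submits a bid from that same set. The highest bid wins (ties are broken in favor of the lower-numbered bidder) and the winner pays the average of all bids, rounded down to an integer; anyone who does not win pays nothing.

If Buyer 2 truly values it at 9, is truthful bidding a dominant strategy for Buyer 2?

Consider the case where Buyer 1 bids 5 and Buyer 3 bids 10.
Truthful bid 9: loses, pays 0, utility 0.
Bid 10 instead: wins, pays 8, utility 9 - 8 = 1.
Since 1 > 0, bidding 10 is strictly better here, so truthful bidding is not dominant.

No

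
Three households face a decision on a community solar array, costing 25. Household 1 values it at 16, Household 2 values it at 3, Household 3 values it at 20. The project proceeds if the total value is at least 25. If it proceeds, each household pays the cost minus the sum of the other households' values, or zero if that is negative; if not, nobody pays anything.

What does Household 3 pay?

Total value 39 ≥ cost 25, so the project is built.
The other households' values sum to 19.
Cost minus that sum is 25 - 19 = 6.

6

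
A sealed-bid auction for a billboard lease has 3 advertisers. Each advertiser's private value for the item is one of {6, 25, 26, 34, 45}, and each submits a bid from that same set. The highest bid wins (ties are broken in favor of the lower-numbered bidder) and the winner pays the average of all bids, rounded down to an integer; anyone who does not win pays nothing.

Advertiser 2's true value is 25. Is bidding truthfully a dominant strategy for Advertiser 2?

Consider the case where Advertiser 1 bids 6 and Advertiser 3 bids 26.
Truthful bid 25: loses, pays 0, utility 0.
Bid 26 instead: wins, pays 19, utility 25 - 19 = 6.
Since 6 > 0, bidding 26 is strictly better here, so truthful bidding is not dominant.

No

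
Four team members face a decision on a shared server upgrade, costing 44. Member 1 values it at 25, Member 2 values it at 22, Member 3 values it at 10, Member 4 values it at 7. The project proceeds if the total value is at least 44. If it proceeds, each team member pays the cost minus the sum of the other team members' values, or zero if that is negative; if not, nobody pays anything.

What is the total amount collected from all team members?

Total value 64 ≥ cost 44, so it is built.
Member 1: others sum to 39; max(0, 44 - 39) = 5.
Member 2: others sum to 42; max(0, 44 - 42) = 2.
Member 3: others sum to 54; max(0, 44 - 54) = 0.
Member 4: others sum to 57; max(0, 44 - 57) = 0.
Total collected = 5 + 2 + 0 + 0 = 7.

7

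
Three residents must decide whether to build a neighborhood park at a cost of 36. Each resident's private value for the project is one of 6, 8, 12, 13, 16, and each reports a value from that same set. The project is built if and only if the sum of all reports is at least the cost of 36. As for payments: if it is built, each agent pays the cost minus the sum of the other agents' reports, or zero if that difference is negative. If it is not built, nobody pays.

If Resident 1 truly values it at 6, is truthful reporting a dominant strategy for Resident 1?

Yes

Check each profile of the others' reports and compare truth against every alternative report.
Others report (12, 16): truth gives 0, best alternative gives -2.
Others report (16, 12): truth gives 0, best alternative gives -2.
Others report (13, 16): truth gives 0, best alternative gives -1.
Others report (16, 13): truth gives 0, best alternative gives -1.
Others report (16, 16): truth gives 2, best alternative gives 2.
Others report (6, 6): truth gives 0, best alternative gives 0.
(Remaining 19 profiles checked similarly; truth is weakly best in each.)
In every case the truthful report is at least as good as any alternative, so it is a dominant strategy.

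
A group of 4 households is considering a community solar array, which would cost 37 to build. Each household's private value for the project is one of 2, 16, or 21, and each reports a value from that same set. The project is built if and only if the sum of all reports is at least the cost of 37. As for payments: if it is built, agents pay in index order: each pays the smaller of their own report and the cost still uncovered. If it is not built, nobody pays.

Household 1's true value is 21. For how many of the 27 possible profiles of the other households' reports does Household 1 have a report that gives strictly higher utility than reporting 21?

23

Others report (2, 2, 21): truth gives 0; report 16 gives 5 > 0. Violating.
Others report (2, 16, 16): truth gives 0; report 16 gives 5 > 0. Violating.
Others report (2, 16, 21): truth gives 0; report 2 gives 19 > 0. Violating.
Others report (2, 21, 2): truth gives 0; report 16 gives 5 > 0. Violating.
Others report (2, 2, 2): truth gives 0; no alternative beats it.
Others report (2, 2, 16): truth gives 0; no alternative beats it.
(Checking all 27 profiles: 23 have a profitable deviation, 4 do not.)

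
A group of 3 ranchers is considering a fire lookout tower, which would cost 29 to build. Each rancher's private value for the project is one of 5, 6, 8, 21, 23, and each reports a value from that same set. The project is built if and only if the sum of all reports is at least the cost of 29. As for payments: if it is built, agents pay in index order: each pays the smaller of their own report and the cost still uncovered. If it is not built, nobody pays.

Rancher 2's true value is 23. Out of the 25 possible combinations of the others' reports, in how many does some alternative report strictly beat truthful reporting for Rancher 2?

Others report (5, 5): truth gives 0; report 21 gives 2 > 0. Violating.
Others report (5, 6): truth gives 0; report 21 gives 2 > 0. Violating.
Others report (5, 8): truth gives 0; report 21 gives 2 > 0. Violating.
Others report (5, 21): truth gives 0; report 5 gives 18 > 0. Violating.
Others report (8, 5): truth gives 2; no alternative beats it.
Others report (8, 6): truth gives 2; no alternative beats it.
(Checking all 25 profiles: 22 have a profitable deviation, 3 do not.)

22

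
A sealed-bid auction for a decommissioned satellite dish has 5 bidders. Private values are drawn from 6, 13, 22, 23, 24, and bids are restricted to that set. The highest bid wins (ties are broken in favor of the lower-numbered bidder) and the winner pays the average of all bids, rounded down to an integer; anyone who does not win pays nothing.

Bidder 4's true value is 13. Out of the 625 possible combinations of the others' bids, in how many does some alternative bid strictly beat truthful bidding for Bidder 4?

14

Others bid (6, 6, 6, 22): truth gives 0; bid 22 gives 1 > 0. Violating.
Others bid (6, 6, 6, 23): truth gives 0; bid 23 gives 1 > 0. Violating.
Others bid (6, 6, 13, 6): truth gives 0; bid 22 gives 3 > 0. Violating.
Others bid (6, 6, 13, 13): truth gives 0; bid 22 gives 1 > 0. Violating.
Others bid (6, 6, 6, 6): truth gives 6; no alternative beats it.
Others bid (6, 6, 6, 13): truth gives 5; no alternative beats it.
(Checking all 625 profiles: 14 have a profitable deviation, 611 do not.)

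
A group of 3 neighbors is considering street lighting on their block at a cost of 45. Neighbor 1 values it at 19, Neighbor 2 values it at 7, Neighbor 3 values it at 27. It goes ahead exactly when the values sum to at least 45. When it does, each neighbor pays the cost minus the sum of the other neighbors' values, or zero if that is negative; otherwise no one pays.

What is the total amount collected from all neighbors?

Total value 53 ≥ cost 45, so it is built.
Neighbor 1: others sum to 34; max(0, 45 - 34) = 11.
Neighbor 2: others sum to 46; max(0, 45 - 46) = 0.
Neighbor 3: others sum to 26; max(0, 45 - 26) = 19.
Total collected = 11 + 0 + 19 = 30.

30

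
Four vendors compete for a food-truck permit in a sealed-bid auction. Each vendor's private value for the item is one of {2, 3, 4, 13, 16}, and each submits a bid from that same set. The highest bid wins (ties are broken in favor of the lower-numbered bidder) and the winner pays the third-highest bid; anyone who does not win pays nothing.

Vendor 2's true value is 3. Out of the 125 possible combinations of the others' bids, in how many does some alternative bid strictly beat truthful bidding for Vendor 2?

Others bid (2, 2, 4): truth gives 0; bid 4 gives 1 > 0. Violating.
Others bid (2, 2, 13): truth gives 0; bid 13 gives 1 > 0. Violating.
Others bid (2, 2, 16): truth gives 0; bid 16 gives 1 > 0. Violating.
Others bid (2, 4, 2): truth gives 0; bid 4 gives 1 > 0. Violating.
Others bid (2, 2, 2): truth gives 1; no alternative beats it.
Others bid (2, 2, 3): truth gives 1; no alternative beats it.
(Checking all 125 profiles: 9 have a profitable deviation, 116 do not.)

9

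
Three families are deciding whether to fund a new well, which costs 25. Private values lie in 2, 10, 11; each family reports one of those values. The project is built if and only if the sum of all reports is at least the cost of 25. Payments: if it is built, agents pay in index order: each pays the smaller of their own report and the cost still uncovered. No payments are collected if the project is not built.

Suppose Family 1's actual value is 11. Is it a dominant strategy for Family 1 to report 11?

Consider the case where Family 2 reports 10 and Family 3 reports 10.
Truthful report 11: project built, pays 11, utility 11 - 11 = 0.
Report 10 instead: project built, pays 10, utility 11 - 10 = 1.
Since 1 > 0, reporting 10 is strictly better here, so truthful reporting is not dominant.

No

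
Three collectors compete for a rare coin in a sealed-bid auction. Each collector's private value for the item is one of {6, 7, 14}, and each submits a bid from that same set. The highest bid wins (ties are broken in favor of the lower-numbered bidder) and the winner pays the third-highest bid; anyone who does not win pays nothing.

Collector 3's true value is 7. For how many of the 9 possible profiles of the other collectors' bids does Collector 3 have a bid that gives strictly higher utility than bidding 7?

Others bid (6, 7): truth gives 0; bid 14 gives 1 > 0. Violating.
Others bid (7, 6): truth gives 0; bid 14 gives 1 > 0. Violating.
Others bid (6, 6): truth gives 1; no alternative beats it.
Others bid (6, 14): truth gives 0; no alternative beats it.
(Checking all 9 profiles: 2 have a profitable deviation, 7 do not.)

2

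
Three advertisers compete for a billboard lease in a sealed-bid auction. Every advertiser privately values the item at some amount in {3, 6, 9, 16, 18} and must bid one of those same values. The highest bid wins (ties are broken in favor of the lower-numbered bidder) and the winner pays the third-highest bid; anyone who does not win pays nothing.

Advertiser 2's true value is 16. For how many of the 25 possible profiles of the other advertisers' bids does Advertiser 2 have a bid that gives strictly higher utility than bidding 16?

6

Others bid (3, 18): truth gives 0; bid 18 gives 13 > 0. Violating.
Others bid (6, 18): truth gives 0; bid 18 gives 10 > 0. Violating.
Others bid (9, 18): truth gives 0; bid 18 gives 7 > 0. Violating.
Others bid (16, 3): truth gives 0; bid 18 gives 13 > 0. Violating.
Others bid (3, 3): truth gives 13; no alternative beats it.
Others bid (3, 6): truth gives 13; no alternative beats it.
(Checking all 25 profiles: 6 have a profitable deviation, 19 do not.)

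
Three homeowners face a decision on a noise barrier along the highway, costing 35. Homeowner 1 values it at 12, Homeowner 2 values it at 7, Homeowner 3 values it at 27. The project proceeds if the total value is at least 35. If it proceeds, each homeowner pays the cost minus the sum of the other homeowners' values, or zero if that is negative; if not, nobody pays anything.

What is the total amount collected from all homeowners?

17

Total value 46 ≥ cost 35, so it is built.
Homeowner 1: others sum to 34; max(0, 35 - 34) = 1.
Homeowner 2: others sum to 39; max(0, 35 - 39) = 0.
Homeowner 3: others sum to 19; max(0, 35 - 19) = 16.
Total collected = 1 + 0 + 16 = 17.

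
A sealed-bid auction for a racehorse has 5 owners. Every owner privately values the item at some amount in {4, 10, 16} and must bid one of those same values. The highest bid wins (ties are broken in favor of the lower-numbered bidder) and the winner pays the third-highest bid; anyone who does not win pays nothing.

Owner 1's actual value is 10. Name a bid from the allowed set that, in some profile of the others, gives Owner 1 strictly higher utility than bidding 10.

16

Suppose Owner 2 bids 4, Owner 3 bids 4, Owner 4 bids 4 and Owner 5 bids 16.
Bid 10: loses, pays 0, utility 0.
Bid 16: wins, pays 4, utility 10 - 4 = 6.
So bidding 16 beats truth here (6 > 0).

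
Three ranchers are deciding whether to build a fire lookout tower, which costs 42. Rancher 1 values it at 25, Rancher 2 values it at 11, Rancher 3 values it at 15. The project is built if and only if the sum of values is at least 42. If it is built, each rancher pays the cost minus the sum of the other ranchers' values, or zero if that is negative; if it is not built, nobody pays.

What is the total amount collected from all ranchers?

Total value 51 ≥ cost 42, so it is built.
Rancher 1: others sum to 26; max(0, 42 - 26) = 16.
Rancher 2: others sum to 40; max(0, 42 - 40) = 2.
Rancher 3: others sum to 36; max(0, 42 - 36) = 6.
Total collected = 16 + 2 + 6 = 24.

24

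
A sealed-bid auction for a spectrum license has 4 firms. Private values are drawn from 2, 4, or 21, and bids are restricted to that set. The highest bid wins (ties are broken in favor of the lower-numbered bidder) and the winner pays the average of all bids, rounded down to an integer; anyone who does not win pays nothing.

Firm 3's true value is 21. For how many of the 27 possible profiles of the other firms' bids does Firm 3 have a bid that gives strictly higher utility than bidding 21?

Others bid (2, 2, 2): truth gives 15; bid 4 gives 19 > 15. Violating.
Others bid (2, 2, 4): truth gives 14; bid 4 gives 18 > 14. Violating.
Others bid (2, 2, 21): truth gives 10; no alternative beats it.
Others bid (2, 4, 2): truth gives 14; no alternative beats it.
(Checking all 27 profiles: 2 have a profitable deviation, 25 do not.)

2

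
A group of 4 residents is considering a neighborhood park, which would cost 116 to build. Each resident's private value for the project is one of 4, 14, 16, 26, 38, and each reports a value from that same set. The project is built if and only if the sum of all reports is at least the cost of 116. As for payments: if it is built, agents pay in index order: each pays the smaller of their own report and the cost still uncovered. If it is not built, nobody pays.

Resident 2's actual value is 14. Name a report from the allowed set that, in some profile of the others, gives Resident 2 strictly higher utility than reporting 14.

4

Suppose Resident 1 reports 38, Resident 3 reports 38 and Resident 4 reports 38.
Report 14: project built, pays 14, utility 14 - 14 = 0.
Report 4: project built, pays 4, utility 14 - 4 = 10.
So reporting 4 beats truth here (10 > 0).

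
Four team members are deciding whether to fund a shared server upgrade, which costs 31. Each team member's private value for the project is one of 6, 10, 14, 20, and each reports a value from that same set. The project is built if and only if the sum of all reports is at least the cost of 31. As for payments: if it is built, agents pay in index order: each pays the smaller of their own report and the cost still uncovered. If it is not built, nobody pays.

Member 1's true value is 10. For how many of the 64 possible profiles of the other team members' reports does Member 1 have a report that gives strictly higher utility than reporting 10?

60

Others report (6, 6, 14): truth gives 0; report 6 gives 4 > 0. Violating.
Others report (6, 6, 20): truth gives 0; report 6 gives 4 > 0. Violating.
Others report (6, 10, 10): truth gives 0; report 6 gives 4 > 0. Violating.
Others report (6, 10, 14): truth gives 0; report 6 gives 4 > 0. Violating.
Others report (6, 6, 6): truth gives 0; no alternative beats it.
Others report (6, 6, 10): truth gives 0; no alternative beats it.
(Checking all 64 profiles: 60 have a profitable deviation, 4 do not.)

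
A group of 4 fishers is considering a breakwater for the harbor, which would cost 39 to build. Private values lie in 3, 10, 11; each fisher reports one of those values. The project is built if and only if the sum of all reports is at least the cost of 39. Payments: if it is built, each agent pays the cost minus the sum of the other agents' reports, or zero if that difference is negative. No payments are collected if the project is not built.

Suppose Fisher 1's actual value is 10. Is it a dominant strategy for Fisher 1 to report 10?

Yes

Check each profile of the others' reports and compare truth against every alternative report.
Others report (11, 11, 11): truth gives 4, best alternative gives 4.
Others report (10, 11, 11): truth gives 3, best alternative gives 3.
Others report (11, 10, 11): truth gives 3, best alternative gives 3.
Others report (11, 11, 10): truth gives 3, best alternative gives 3.
Others report (10, 10, 11): truth gives 2, best alternative gives 2.
Others report (10, 11, 10): truth gives 2, best alternative gives 2.
(Remaining 21 profiles checked similarly; truth is weakly best in each.)
In every case the truthful report is at least as good as any alternative, so it is a dominant strategy.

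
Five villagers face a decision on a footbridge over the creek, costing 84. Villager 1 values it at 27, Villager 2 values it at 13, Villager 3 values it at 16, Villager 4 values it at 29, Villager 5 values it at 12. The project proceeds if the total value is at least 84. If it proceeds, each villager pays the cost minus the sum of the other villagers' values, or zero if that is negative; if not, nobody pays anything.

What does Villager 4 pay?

16

Total value 97 ≥ cost 84, so the project is built.
The other villagers' values sum to 68.
Cost minus that sum is 84 - 68 = 16.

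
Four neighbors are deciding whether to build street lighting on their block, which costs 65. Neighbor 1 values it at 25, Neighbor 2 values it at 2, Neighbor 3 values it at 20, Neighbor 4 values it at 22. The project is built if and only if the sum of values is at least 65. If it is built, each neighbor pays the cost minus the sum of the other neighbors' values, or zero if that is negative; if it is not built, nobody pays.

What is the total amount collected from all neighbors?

Total value 69 ≥ cost 65, so it is built.
Neighbor 1: others sum to 44; max(0, 65 - 44) = 21.
Neighbor 2: others sum to 67; max(0, 65 - 67) = 0.
Neighbor 3: others sum to 49; max(0, 65 - 49) = 16.
Neighbor 4: others sum to 47; max(0, 65 - 47) = 18.
Total collected = 21 + 0 + 16 + 18 = 55.

55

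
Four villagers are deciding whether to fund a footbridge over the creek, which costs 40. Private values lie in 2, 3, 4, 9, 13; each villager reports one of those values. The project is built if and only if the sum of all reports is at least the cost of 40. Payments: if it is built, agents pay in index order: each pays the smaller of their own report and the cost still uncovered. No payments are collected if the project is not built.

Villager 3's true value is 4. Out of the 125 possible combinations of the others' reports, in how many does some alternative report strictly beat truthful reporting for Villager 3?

1

Others report (13, 13, 13): truth gives 0; report 2 gives 2 > 0. Violating.
Others report (2, 2, 2): truth gives 0; no alternative beats it.
Others report (2, 2, 3): truth gives 0; no alternative beats it.
(Checking all 125 profiles: 1 has a profitable deviation, 124 do not.)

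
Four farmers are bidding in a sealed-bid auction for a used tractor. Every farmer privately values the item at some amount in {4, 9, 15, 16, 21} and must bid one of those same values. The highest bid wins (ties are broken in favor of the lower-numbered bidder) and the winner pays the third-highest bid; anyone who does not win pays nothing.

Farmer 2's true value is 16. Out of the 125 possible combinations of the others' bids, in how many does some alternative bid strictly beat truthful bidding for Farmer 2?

27

Others bid (4, 4, 21): truth gives 0; bid 21 gives 12 > 0. Violating.
Others bid (4, 9, 21): truth gives 0; bid 21 gives 7 > 0. Violating.
Others bid (4, 15, 21): truth gives 0; bid 21 gives 1 > 0. Violating.
Others bid (4, 21, 4): truth gives 0; bid 21 gives 12 > 0. Violating.
Others bid (4, 4, 4): truth gives 12; no alternative beats it.
Others bid (4, 4, 9): truth gives 12; no alternative beats it.
(Checking all 125 profiles: 27 have a profitable deviation, 98 do not.)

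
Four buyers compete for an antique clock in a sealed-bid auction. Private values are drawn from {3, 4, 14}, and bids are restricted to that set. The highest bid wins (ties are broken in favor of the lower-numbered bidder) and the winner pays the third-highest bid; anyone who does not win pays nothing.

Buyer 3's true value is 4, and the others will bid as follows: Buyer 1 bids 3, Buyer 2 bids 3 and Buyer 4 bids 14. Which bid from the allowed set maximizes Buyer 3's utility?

14

Bid 3: loses, pays 0, utility 0.
Bid 4: loses, pays 0, utility 0.
Bid 14: wins, pays 3, utility 4 - 3 = 1.
The best choice is 14 with utility 1.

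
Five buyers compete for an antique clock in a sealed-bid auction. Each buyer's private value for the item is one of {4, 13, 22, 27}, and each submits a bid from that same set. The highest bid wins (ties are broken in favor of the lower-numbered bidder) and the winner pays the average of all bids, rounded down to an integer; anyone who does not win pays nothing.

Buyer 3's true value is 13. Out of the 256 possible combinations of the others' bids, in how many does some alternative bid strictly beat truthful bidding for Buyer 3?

Others bid (4, 4, 4, 22): truth gives 0; bid 22 gives 2 > 0. Violating.
Others bid (4, 4, 22, 4): truth gives 0; bid 22 gives 2 > 0. Violating.
Others bid (4, 13, 4, 4): truth gives 0; bid 22 gives 4 > 0. Violating.
Others bid (4, 13, 4, 13): truth gives 0; bid 22 gives 2 > 0. Violating.
Others bid (4, 4, 4, 4): truth gives 8; no alternative beats it.
Others bid (4, 4, 4, 13): truth gives 6; no alternative beats it.
(Checking all 256 profiles: 11 have a profitable deviation, 245 do not.)

11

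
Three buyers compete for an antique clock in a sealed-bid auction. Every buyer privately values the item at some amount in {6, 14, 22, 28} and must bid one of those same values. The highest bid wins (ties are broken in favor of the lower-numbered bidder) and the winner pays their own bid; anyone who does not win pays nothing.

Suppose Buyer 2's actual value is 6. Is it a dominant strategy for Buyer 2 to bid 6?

Yes

Check each profile of the others' bids and compare truth against every alternative bid.
Others bid (6, 6): truth gives 0, best alternative gives -8.
Others bid (6, 14): truth gives 0, best alternative gives -8.
Others bid (6, 22): truth gives 0, best alternative gives 0.
Others bid (6, 28): truth gives 0, best alternative gives 0.
Others bid (14, 6): truth gives 0, best alternative gives 0.
Others bid (14, 14): truth gives 0, best alternative gives 0.
(Remaining 10 profiles checked similarly; truth is weakly best in each.)
In every case the truthful bid is at least as good as any alternative, so it is a dominant strategy.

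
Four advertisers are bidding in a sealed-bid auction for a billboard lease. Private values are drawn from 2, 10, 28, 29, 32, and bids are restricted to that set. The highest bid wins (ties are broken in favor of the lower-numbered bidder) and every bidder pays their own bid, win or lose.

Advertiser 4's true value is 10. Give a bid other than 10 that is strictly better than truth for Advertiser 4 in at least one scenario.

Suppose Advertiser 1 bids 2, Advertiser 2 bids 2 and Advertiser 3 bids 10.
Bid 10: loses but pays 10, utility -10.
Bid 2: loses but pays 2, utility -2.
So bidding 2 beats truth here (-2 > -10).

2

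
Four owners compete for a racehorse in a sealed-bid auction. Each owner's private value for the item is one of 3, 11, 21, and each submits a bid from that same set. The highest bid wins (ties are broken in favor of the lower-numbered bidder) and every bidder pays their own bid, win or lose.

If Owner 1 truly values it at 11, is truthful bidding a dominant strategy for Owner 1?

Consider the case where Owner 2 bids 3, Owner 3 bids 3 and Owner 4 bids 3.
Truthful bid 11: wins, pays 11, utility 11 - 11 = 0.
Bid 3 instead: wins, pays 3, utility 11 - 3 = 8.
Since 8 > 0, bidding 3 is strictly better here, so truthful bidding is not dominant.

No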